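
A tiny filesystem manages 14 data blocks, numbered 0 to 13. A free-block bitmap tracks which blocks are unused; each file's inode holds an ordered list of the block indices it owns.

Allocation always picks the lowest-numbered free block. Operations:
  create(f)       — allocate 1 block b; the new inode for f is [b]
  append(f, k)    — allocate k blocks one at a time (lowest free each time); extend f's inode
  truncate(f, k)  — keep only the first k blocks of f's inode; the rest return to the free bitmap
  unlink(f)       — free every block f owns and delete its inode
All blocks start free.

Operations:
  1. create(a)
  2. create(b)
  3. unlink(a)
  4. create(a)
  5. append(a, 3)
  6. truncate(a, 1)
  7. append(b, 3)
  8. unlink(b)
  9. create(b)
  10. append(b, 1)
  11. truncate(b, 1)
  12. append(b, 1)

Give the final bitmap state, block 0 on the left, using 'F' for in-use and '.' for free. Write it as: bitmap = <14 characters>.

bitmap = FFF...........

after create(a) → a:[0]  free=[F.............]
after create(b) → a:[0], b:[1]  free=[FF............]
after unlink(a) → b:[1]  free=[.F............]
after create(a) → a:[0], b:[1]  free=[FF............]
after append(a, 3) → a:[0, 2, 3, 4], b:[1]  free=[FFFFF.........]
after truncate(a, 1) → a:[0], b:[1]  free=[FF............]
after append(b, 3) → a:[0], b:[1, 2, 3, 4]  free=[FFFFF.........]
after unlink(b) → a:[0]  free=[F.............]
after create(b) → a:[0], b:[1]  free=[FF............]
after append(b, 1) → a:[0], b:[1, 2]  free=[FFF...........]
after truncate(b, 1) → a:[0], b:[1]  free=[FF............]
after append(b, 1) → a:[0], b:[1, 2]  free=[FFF...........]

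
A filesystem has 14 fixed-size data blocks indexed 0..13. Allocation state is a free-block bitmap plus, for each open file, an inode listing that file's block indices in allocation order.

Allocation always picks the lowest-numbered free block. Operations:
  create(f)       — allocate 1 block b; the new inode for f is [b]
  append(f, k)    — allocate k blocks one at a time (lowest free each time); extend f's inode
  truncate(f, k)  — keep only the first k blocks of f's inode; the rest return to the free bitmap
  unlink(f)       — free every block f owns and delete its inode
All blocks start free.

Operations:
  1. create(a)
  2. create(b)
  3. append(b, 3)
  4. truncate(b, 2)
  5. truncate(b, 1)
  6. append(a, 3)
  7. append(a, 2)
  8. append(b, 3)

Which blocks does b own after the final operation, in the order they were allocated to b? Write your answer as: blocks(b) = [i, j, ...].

create(a): bitmap=F............. | a=[0]
create(b): bitmap=FF............ | a=[0] b=[1]
append(b, 3): bitmap=FFFFF......... | a=[0] b=[1, 2, 3, 4]
truncate(b, 2): bitmap=FFF........... | a=[0] b=[1, 2]
truncate(b, 1): bitmap=FF............ | a=[0] b=[1]
append(a, 3): bitmap=FFFFF......... | a=[0, 2, 3, 4] b=[1]
append(a, 2): bitmap=FFFFFFF....... | a=[0, 2, 3, 4, 5, 6] b=[1]
append(b, 3): bitmap=FFFFFFFFFF.... | a=[0, 2, 3, 4, 5, 6] b=[1, 7, 8, 9]

blocks(b) = [1, 7, 8, 9]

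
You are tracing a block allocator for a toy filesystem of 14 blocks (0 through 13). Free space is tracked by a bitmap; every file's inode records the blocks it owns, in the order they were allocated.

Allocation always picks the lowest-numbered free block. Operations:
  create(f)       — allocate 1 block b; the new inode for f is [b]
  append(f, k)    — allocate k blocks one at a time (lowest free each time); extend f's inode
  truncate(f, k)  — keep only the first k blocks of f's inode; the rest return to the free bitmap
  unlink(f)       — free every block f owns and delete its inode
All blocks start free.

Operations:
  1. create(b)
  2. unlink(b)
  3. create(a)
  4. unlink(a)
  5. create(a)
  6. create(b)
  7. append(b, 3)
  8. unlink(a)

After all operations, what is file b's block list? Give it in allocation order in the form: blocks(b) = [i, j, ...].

[1] create(b) — b=0 (map F.............)
[2] unlink(b) —  (map ..............)
[3] create(a) — a=0 (map F.............)
[4] unlink(a) —  (map ..............)
[5] create(a) — a=0 (map F.............)
[6] create(b) — a=0 b=1 (map FF............)
[7] append(b, 3) — a=0 b=1,2,3,4 (map FFFFF.........)
[8] unlink(a) — b=1,2,3,4 (map .FFFF.........)

blocks(b) = [1, 2, 3, 4]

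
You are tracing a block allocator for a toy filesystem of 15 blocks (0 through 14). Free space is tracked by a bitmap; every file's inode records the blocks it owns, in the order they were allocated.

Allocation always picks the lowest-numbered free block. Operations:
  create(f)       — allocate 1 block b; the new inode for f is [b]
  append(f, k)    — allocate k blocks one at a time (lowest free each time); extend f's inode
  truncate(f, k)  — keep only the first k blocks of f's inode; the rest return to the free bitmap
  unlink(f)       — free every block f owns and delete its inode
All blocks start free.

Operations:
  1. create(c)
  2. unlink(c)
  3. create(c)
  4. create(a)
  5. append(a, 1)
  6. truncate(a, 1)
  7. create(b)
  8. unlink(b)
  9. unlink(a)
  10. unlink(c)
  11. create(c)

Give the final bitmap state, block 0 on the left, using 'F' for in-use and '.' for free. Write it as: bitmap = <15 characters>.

[1] create(c) — c=0 (map F..............)
[2] unlink(c) —  (map ...............)
[3] create(c) — c=0 (map F..............)
[4] create(a) — a=1 c=0 (map FF.............)
[5] append(a, 1) — a=1,2 c=0 (map FFF............)
[6] truncate(a, 1) — a=1 c=0 (map FF.............)
[7] create(b) — a=1 b=2 c=0 (map FFF............)
[8] unlink(b) — a=1 c=0 (map FF.............)
[9] unlink(a) — c=0 (map F..............)
[10] unlink(c) —  (map ...............)
[11] create(c) — c=0 (map F..............)

bitmap = F..............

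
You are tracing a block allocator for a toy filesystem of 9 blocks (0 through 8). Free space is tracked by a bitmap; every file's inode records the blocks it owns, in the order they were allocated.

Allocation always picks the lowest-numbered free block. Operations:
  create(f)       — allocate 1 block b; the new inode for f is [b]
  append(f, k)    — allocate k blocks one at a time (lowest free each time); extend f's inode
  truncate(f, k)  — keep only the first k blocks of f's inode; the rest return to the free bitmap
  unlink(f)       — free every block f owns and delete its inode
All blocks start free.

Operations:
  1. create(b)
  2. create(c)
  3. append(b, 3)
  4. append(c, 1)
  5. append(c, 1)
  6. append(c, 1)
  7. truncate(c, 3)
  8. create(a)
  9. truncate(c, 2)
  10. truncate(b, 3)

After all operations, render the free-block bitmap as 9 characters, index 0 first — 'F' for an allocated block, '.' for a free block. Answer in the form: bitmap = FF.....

  1. create(b)  ⇒  F........  {b→[0]}
  2. create(c)  ⇒  FF.......  {b→[0]; c→[1]}
  3. append(b, 3)  ⇒  FFFFF....  {b→[0, 2, 3, 4]; c→[1]}
  4. append(c, 1)  ⇒  FFFFFF...  {b→[0, 2, 3, 4]; c→[1, 5]}
  5. append(c, 1)  ⇒  FFFFFFF..  {b→[0, 2, 3, 4]; c→[1, 5, 6]}
  6. append(c, 1)  ⇒  FFFFFFFF.  {b→[0, 2, 3, 4]; c→[1, 5, 6, 7]}
  7. truncate(c, 3)  ⇒  FFFFFFF..  {b→[0, 2, 3, 4]; c→[1, 5, 6]}
  8. create(a)  ⇒  FFFFFFFF.  {a→[7]; b→[0, 2, 3, 4]; c→[1, 5, 6]}
  9. truncate(c, 2)  ⇒  FFFFFF.F.  {a→[7]; b→[0, 2, 3, 4]; c→[1, 5]}
  10. truncate(b, 3)  ⇒  FFFF.F.F.  {a→[7]; b→[0, 2, 3]; c→[1, 5]}

bitmap = FFFF.F.F.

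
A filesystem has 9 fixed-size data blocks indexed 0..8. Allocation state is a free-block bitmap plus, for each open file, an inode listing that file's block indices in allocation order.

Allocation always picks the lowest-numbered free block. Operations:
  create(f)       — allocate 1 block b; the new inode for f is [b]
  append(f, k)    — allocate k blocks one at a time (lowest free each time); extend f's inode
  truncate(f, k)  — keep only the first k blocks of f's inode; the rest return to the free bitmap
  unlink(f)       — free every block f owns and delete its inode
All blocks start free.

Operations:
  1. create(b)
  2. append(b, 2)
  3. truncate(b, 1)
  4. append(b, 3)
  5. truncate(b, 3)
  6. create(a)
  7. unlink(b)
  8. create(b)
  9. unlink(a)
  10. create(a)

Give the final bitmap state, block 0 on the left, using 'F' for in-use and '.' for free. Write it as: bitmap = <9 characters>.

bitmap = FF.......

after create(b) → b:[0]  free=[F........]
after append(b, 2) → b:[0, 1, 2]  free=[FFF......]
after truncate(b, 1) → b:[0]  free=[F........]
after append(b, 3) → b:[0, 1, 2, 3]  free=[FFFF.....]
after truncate(b, 3) → b:[0, 1, 2]  free=[FFF......]
after create(a) → a:[3], b:[0, 1, 2]  free=[FFFF.....]
after unlink(b) → a:[3]  free=[...F.....]
after create(b) → a:[3], b:[0]  free=[F..F.....]
after unlink(a) → b:[0]  free=[F........]
after create(a) → a:[1], b:[0]  free=[FF.......]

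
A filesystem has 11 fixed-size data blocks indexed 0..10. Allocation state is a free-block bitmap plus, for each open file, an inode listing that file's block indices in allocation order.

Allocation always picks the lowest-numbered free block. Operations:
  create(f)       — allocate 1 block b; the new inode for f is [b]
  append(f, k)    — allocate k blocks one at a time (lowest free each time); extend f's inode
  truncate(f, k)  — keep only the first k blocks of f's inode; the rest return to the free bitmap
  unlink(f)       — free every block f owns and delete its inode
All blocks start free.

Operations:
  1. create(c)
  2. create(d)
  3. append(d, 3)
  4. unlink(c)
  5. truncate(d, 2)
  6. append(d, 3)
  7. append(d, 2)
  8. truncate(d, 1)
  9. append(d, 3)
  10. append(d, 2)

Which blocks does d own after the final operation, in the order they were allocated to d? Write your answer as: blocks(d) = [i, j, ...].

blocks(d) = [1, 0, 2, 3, 4, 5]

after create(c) → c:[0]  free=[F..........]
after create(d) → c:[0], d:[1]  free=[FF.........]
after append(d, 3) → c:[0], d:[1, 2, 3, 4]  free=[FFFFF......]
after unlink(c) → d:[1, 2, 3, 4]  free=[.FFFF......]
after truncate(d, 2) → d:[1, 2]  free=[.FF........]
after append(d, 3) → d:[1, 2, 0, 3, 4]  free=[FFFFF......]
after append(d, 2) → d:[1, 2, 0, 3, 4, 5, 6]  free=[FFFFFFF....]
after truncate(d, 1) → d:[1]  free=[.F.........]
after append(d, 3) → d:[1, 0, 2, 3]  free=[FFFF.......]
after append(d, 2) → d:[1, 0, 2, 3, 4, 5]  free=[FFFFFF.....]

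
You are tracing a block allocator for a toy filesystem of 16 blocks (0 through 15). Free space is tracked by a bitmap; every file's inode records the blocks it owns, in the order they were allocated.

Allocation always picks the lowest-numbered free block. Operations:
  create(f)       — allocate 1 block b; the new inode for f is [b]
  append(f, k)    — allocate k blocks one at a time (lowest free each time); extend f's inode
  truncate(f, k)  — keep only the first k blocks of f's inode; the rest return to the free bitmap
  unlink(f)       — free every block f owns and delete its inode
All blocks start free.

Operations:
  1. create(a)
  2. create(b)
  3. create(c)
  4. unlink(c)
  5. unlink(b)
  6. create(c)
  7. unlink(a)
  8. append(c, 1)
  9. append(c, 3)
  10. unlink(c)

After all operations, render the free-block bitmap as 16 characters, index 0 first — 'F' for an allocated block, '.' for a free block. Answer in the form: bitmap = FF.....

bitmap = ................

[1] create(a) — a=0 (map F...............)
[2] create(b) — a=0 b=1 (map FF..............)
[3] create(c) — a=0 b=1 c=2 (map FFF.............)
[4] unlink(c) — a=0 b=1 (map FF..............)
[5] unlink(b) — a=0 (map F...............)
[6] create(c) — a=0 c=1 (map FF..............)
[7] unlink(a) — c=1 (map .F..............)
[8] append(c, 1) — c=1,0 (map FF..............)
[9] append(c, 3) — c=1,0,2,3,4 (map FFFFF...........)
[10] unlink(c) —  (map ................)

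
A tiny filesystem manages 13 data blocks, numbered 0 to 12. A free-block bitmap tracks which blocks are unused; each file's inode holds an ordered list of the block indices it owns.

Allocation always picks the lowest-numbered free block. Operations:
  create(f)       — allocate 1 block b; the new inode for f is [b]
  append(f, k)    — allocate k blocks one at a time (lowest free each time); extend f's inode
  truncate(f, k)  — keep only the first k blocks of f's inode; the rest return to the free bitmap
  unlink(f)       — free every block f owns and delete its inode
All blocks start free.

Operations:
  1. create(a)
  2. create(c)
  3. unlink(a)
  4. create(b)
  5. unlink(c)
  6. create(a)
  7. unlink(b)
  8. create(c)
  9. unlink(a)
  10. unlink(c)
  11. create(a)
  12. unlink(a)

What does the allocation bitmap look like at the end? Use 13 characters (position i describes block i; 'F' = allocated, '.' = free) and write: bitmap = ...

create(a): bitmap=F............ | a=[0]
create(c): bitmap=FF........... | a=[0] c=[1]
unlink(a): bitmap=.F........... | c=[1]
create(b): bitmap=FF........... | b=[0] c=[1]
unlink(c): bitmap=F............ | b=[0]
create(a): bitmap=FF........... | a=[1] b=[0]
unlink(b): bitmap=.F........... | a=[1]
create(c): bitmap=FF........... | a=[1] c=[0]
unlink(a): bitmap=F............ | c=[0]
unlink(c): bitmap=............. | 
create(a): bitmap=F............ | a=[0]
unlink(a): bitmap=............. | 

bitmap = .............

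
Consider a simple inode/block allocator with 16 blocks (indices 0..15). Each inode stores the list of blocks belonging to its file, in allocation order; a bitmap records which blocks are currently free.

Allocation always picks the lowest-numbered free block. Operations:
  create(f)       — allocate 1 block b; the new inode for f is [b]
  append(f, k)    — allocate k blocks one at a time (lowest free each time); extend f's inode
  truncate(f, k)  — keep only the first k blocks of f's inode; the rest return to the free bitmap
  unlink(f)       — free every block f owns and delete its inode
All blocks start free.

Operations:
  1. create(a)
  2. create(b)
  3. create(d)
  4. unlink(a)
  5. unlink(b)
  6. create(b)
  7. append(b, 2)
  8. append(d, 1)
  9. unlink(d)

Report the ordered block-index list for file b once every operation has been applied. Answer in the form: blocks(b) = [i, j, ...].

create(a): bitmap=F............... | a=[0]
create(b): bitmap=FF.............. | a=[0] b=[1]
create(d): bitmap=FFF............. | a=[0] b=[1] d=[2]
unlink(a): bitmap=.FF............. | b=[1] d=[2]
unlink(b): bitmap=..F............. | d=[2]
create(b): bitmap=F.F............. | b=[0] d=[2]
append(b, 2): bitmap=FFFF............ | b=[0, 1, 3] d=[2]
append(d, 1): bitmap=FFFFF........... | b=[0, 1, 3] d=[2, 4]
unlink(d): bitmap=FF.F............ | b=[0, 1, 3]

blocks(b) = [0, 1, 3]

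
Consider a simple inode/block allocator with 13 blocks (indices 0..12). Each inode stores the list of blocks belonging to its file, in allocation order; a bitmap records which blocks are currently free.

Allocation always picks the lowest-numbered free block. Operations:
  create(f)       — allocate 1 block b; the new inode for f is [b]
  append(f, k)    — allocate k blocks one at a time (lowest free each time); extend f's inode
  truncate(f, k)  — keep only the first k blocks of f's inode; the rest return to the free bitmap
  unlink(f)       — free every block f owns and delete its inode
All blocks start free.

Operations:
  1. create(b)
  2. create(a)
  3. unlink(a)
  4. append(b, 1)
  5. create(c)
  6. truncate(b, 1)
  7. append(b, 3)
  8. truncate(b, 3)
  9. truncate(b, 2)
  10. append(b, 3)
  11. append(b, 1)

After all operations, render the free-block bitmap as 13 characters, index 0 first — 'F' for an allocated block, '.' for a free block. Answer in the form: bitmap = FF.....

[1] create(b) — b=0 (map F............)
[2] create(a) — a=1 b=0 (map FF...........)
[3] unlink(a) — b=0 (map F............)
[4] append(b, 1) — b=0,1 (map FF...........)
[5] create(c) — b=0,1 c=2 (map FFF..........)
[6] truncate(b, 1) — b=0 c=2 (map F.F..........)
[7] append(b, 3) — b=0,1,3,4 c=2 (map FFFFF........)
[8] truncate(b, 3) — b=0,1,3 c=2 (map FFFF.........)
[9] truncate(b, 2) — b=0,1 c=2 (map FFF..........)
[10] append(b, 3) — b=0,1,3,4,5 c=2 (map FFFFFF.......)
[11] append(b, 1) — b=0,1,3,4,5,6 c=2 (map FFFFFFF......)

bitmap = FFFFFFF......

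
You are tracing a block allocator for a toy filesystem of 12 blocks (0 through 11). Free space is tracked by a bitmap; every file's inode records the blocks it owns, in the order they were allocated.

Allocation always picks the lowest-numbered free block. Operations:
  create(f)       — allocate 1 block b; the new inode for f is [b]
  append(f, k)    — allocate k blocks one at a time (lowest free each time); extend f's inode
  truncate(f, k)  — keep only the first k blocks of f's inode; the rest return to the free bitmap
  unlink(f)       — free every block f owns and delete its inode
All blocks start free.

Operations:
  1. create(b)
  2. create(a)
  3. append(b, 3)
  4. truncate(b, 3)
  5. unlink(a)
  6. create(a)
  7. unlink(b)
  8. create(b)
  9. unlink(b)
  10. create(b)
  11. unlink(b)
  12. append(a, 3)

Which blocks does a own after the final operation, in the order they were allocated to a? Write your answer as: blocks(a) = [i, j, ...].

blocks(a) = [1, 0, 2, 3]

  1. create(b)  ⇒  F...........  {b→[0]}
  2. create(a)  ⇒  FF..........  {a→[1]; b→[0]}
  3. append(b, 3)  ⇒  FFFFF.......  {a→[1]; b→[0, 2, 3, 4]}
  4. truncate(b, 3)  ⇒  FFFF........  {a→[1]; b→[0, 2, 3]}
  5. unlink(a)  ⇒  F.FF........  {b→[0, 2, 3]}
  6. create(a)  ⇒  FFFF........  {a→[1]; b→[0, 2, 3]}
  7. unlink(b)  ⇒  .F..........  {a→[1]}
  8. create(b)  ⇒  FF..........  {a→[1]; b→[0]}
  9. unlink(b)  ⇒  .F..........  {a→[1]}
  10. create(b)  ⇒  FF..........  {a→[1]; b→[0]}
  11. unlink(b)  ⇒  .F..........  {a→[1]}
  12. append(a, 3)  ⇒  FFFF........  {a→[1, 0, 2, 3]}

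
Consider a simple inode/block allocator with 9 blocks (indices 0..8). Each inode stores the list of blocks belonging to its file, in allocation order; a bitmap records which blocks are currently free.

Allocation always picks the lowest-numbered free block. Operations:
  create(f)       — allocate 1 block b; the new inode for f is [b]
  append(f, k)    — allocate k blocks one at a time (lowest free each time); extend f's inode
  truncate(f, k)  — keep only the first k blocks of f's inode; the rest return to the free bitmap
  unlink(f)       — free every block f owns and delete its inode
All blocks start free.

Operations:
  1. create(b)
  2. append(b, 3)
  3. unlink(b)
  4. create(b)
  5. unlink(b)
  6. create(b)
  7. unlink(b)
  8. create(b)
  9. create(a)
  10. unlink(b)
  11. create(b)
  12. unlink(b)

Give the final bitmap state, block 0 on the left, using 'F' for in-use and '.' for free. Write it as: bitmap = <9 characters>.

create(b): bitmap=F........ | b=[0]
append(b, 3): bitmap=FFFF..... | b=[0, 1, 2, 3]
unlink(b): bitmap=......... | 
create(b): bitmap=F........ | b=[0]
unlink(b): bitmap=......... | 
create(b): bitmap=F........ | b=[0]
unlink(b): bitmap=......... | 
create(b): bitmap=F........ | b=[0]
create(a): bitmap=FF....... | a=[1] b=[0]
unlink(b): bitmap=.F....... | a=[1]
create(b): bitmap=FF....... | a=[1] b=[0]
unlink(b): bitmap=.F....... | a=[1]

bitmap = .F.......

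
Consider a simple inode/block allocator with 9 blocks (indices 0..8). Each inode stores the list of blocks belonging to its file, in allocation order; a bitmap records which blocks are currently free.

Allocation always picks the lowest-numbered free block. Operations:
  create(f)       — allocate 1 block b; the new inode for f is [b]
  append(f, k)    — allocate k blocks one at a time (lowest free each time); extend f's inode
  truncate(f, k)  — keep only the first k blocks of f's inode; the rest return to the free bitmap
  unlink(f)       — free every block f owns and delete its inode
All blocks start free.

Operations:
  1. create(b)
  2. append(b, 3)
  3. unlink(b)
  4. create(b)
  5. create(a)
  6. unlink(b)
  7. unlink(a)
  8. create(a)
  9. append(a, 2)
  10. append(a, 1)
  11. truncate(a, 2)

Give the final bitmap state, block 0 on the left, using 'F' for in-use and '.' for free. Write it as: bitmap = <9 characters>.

bitmap = FF.......

[1] create(b) — b=0 (map F........)
[2] append(b, 3) — b=0,1,2,3 (map FFFF.....)
[3] unlink(b) —  (map .........)
[4] create(b) — b=0 (map F........)
[5] create(a) — a=1 b=0 (map FF.......)
[6] unlink(b) — a=1 (map .F.......)
[7] unlink(a) —  (map .........)
[8] create(a) — a=0 (map F........)
[9] append(a, 2) — a=0,1,2 (map FFF......)
[10] append(a, 1) — a=0,1,2,3 (map FFFF.....)
[11] truncate(a, 2) — a=0,1 (map FF.......)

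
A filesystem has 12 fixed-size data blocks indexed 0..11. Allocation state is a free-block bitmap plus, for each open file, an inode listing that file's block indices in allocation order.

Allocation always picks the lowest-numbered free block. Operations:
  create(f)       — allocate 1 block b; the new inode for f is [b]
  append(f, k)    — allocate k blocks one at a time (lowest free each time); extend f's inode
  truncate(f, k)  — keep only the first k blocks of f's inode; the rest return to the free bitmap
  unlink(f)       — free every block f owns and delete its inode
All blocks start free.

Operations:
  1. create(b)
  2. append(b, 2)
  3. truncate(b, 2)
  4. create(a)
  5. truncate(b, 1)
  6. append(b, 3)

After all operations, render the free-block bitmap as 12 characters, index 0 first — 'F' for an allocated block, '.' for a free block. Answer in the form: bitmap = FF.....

bitmap = FFFFF.......

create(b): bitmap=F........... | b=[0]
append(b, 2): bitmap=FFF......... | b=[0, 1, 2]
truncate(b, 2): bitmap=FF.......... | b=[0, 1]
create(a): bitmap=FFF......... | a=[2] b=[0, 1]
truncate(b, 1): bitmap=F.F......... | a=[2] b=[0]
append(b, 3): bitmap=FFFFF....... | a=[2] b=[0, 1, 3, 4]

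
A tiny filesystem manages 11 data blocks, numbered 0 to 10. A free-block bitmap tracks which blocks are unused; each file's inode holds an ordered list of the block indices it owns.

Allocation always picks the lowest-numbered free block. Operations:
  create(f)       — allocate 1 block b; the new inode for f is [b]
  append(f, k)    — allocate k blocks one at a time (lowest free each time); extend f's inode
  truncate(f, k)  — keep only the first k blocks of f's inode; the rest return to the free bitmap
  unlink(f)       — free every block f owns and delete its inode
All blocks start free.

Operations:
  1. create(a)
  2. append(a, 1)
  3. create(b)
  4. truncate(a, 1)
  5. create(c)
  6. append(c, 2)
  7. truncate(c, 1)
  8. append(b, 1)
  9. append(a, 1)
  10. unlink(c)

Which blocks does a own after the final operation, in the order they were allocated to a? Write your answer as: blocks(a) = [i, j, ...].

blocks(a) = [0, 4]

after create(a) → a:[0]  free=[F..........]
after append(a, 1) → a:[0, 1]  free=[FF.........]
after create(b) → a:[0, 1], b:[2]  free=[FFF........]
after truncate(a, 1) → a:[0], b:[2]  free=[F.F........]
after create(c) → a:[0], b:[2], c:[1]  free=[FFF........]
after append(c, 2) → a:[0], b:[2], c:[1, 3, 4]  free=[FFFFF......]
after truncate(c, 1) → a:[0], b:[2], c:[1]  free=[FFF........]
after append(b, 1) → a:[0], b:[2, 3], c:[1]  free=[FFFF.......]
after append(a, 1) → a:[0, 4], b:[2, 3], c:[1]  free=[FFFFF......]
after unlink(c) → a:[0, 4], b:[2, 3]  free=[F.FFF......]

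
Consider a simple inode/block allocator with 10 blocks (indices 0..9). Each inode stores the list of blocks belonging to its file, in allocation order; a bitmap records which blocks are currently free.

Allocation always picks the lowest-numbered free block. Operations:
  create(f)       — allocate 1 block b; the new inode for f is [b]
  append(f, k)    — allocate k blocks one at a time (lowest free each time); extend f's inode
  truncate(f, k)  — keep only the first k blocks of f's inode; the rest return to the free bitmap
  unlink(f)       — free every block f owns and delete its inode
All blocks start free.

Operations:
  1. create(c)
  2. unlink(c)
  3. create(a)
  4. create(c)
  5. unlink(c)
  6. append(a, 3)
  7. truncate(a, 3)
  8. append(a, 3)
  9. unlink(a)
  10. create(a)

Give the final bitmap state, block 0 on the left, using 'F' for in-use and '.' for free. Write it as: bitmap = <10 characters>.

[1] create(c) — c=0 (map F.........)
[2] unlink(c) —  (map ..........)
[3] create(a) — a=0 (map F.........)
[4] create(c) — a=0 c=1 (map FF........)
[5] unlink(c) — a=0 (map F.........)
[6] append(a, 3) — a=0,1,2,3 (map FFFF......)
[7] truncate(a, 3) — a=0,1,2 (map FFF.......)
[8] append(a, 3) — a=0,1,2,3,4,5 (map FFFFFF....)
[9] unlink(a) —  (map ..........)
[10] create(a) — a=0 (map F.........)

bitmap = F.........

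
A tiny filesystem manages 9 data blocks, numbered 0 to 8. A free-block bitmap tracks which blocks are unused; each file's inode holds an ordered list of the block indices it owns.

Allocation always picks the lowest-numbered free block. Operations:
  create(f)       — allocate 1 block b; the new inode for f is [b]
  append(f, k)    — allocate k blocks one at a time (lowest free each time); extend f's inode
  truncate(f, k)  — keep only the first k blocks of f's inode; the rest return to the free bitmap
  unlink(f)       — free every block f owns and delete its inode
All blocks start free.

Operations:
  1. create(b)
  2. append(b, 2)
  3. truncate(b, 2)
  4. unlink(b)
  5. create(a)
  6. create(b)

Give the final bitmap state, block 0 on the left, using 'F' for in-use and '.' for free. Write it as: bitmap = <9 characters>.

bitmap = FF.......

after create(b) → b:[0]  free=[F........]
after append(b, 2) → b:[0, 1, 2]  free=[FFF......]
after truncate(b, 2) → b:[0, 1]  free=[FF.......]
after unlink(b) →   free=[.........]
after create(a) → a:[0]  free=[F........]
after create(b) → a:[0], b:[1]  free=[FF.......]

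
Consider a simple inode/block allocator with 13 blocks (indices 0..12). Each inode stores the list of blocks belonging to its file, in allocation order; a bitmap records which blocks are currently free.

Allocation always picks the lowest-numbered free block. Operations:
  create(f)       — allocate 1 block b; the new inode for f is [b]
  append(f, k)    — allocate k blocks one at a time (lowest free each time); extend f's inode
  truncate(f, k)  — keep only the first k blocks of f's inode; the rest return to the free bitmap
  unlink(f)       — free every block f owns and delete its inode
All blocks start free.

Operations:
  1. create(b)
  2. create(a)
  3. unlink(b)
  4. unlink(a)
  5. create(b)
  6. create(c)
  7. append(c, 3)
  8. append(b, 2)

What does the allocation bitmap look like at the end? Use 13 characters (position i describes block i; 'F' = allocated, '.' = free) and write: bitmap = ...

[1] create(b) — b=0 (map F............)
[2] create(a) — a=1 b=0 (map FF...........)
[3] unlink(b) — a=1 (map .F...........)
[4] unlink(a) —  (map .............)
[5] create(b) — b=0 (map F............)
[6] create(c) — b=0 c=1 (map FF...........)
[7] append(c, 3) — b=0 c=1,2,3,4 (map FFFFF........)
[8] append(b, 2) — b=0,5,6 c=1,2,3,4 (map FFFFFFF......)

bitmap = FFFFFFF......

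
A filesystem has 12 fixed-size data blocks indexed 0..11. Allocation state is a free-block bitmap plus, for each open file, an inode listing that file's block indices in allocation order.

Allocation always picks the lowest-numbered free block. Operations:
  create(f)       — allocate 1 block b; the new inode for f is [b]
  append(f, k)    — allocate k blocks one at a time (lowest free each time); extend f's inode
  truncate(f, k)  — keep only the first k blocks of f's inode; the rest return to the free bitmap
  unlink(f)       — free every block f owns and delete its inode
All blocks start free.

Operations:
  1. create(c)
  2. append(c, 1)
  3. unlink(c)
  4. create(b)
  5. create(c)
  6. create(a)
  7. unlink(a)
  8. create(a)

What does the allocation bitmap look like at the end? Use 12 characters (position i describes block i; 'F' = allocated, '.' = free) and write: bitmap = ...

  1. create(c)  ⇒  F...........  {c→[0]}
  2. append(c, 1)  ⇒  FF..........  {c→[0, 1]}
  3. unlink(c)  ⇒  ............  {}
  4. create(b)  ⇒  F...........  {b→[0]}
  5. create(c)  ⇒  FF..........  {b→[0]; c→[1]}
  6. create(a)  ⇒  FFF.........  {a→[2]; b→[0]; c→[1]}
  7. unlink(a)  ⇒  FF..........  {b→[0]; c→[1]}
  8. create(a)  ⇒  FFF.........  {a→[2]; b→[0]; c→[1]}

bitmap = FFF.........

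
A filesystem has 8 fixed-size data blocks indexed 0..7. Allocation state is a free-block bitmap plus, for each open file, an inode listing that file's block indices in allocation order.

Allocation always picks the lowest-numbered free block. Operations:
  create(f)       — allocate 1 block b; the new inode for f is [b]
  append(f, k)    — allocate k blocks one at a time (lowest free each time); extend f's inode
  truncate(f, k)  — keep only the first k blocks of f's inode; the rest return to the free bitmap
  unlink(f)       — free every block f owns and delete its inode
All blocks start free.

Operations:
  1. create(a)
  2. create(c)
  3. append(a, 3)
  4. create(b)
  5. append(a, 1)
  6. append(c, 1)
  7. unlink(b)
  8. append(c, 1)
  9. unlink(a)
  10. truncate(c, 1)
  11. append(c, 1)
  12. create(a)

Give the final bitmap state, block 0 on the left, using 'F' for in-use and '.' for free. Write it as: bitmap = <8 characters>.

bitmap = FFF.....

after create(a) → a:[0]  free=[F.......]
after create(c) → a:[0], c:[1]  free=[FF......]
after append(a, 3) → a:[0, 2, 3, 4], c:[1]  free=[FFFFF...]
after create(b) → a:[0, 2, 3, 4], b:[5], c:[1]  free=[FFFFFF..]
after append(a, 1) → a:[0, 2, 3, 4, 6], b:[5], c:[1]  free=[FFFFFFF.]
after append(c, 1) → a:[0, 2, 3, 4, 6], b:[5], c:[1, 7]  free=[FFFFFFFF]
after unlink(b) → a:[0, 2, 3, 4, 6], c:[1, 7]  free=[FFFFF.FF]
after append(c, 1) → a:[0, 2, 3, 4, 6], c:[1, 7, 5]  free=[FFFFFFFF]
after unlink(a) → c:[1, 7, 5]  free=[.F...F.F]
after truncate(c, 1) → c:[1]  free=[.F......]
after append(c, 1) → c:[1, 0]  free=[FF......]
after create(a) → a:[2], c:[1, 0]  free=[FFF.....]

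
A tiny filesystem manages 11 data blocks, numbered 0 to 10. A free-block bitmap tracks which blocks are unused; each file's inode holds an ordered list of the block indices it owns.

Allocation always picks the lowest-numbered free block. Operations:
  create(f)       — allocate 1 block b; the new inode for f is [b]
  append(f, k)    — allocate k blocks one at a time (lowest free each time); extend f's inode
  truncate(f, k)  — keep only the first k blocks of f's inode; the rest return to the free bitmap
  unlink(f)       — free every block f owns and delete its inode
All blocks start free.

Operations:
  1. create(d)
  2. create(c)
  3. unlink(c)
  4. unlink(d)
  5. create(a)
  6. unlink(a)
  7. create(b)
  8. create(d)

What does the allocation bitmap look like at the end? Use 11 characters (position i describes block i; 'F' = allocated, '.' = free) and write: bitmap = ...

[1] create(d) — d=0 (map F..........)
[2] create(c) — c=1 d=0 (map FF.........)
[3] unlink(c) — d=0 (map F..........)
[4] unlink(d) —  (map ...........)
[5] create(a) — a=0 (map F..........)
[6] unlink(a) —  (map ...........)
[7] create(b) — b=0 (map F..........)
[8] create(d) — b=0 d=1 (map FF.........)

bitmap = FF.........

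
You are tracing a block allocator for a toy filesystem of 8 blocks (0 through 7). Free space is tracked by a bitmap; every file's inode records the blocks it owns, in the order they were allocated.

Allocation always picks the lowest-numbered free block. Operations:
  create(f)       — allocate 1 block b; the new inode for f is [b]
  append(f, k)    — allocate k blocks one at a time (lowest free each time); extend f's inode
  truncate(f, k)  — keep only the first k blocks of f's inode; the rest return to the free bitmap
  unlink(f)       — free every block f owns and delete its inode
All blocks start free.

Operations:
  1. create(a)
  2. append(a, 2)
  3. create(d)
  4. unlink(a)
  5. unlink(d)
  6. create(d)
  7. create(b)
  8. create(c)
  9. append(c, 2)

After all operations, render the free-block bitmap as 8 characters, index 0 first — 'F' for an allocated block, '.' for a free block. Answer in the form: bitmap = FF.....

  1. create(a)  ⇒  F.......  {a→[0]}
  2. append(a, 2)  ⇒  FFF.....  {a→[0, 1, 2]}
  3. create(d)  ⇒  FFFF....  {a→[0, 1, 2]; d→[3]}
  4. unlink(a)  ⇒  ...F....  {d→[3]}
  5. unlink(d)  ⇒  ........  {}
  6. create(d)  ⇒  F.......  {d→[0]}
  7. create(b)  ⇒  FF......  {b→[1]; d→[0]}
  8. create(c)  ⇒  FFF.....  {b→[1]; c→[2]; d→[0]}
  9. append(c, 2)  ⇒  FFFFF...  {b→[1]; c→[2, 3, 4]; d→[0]}

bitmap = FFFFF...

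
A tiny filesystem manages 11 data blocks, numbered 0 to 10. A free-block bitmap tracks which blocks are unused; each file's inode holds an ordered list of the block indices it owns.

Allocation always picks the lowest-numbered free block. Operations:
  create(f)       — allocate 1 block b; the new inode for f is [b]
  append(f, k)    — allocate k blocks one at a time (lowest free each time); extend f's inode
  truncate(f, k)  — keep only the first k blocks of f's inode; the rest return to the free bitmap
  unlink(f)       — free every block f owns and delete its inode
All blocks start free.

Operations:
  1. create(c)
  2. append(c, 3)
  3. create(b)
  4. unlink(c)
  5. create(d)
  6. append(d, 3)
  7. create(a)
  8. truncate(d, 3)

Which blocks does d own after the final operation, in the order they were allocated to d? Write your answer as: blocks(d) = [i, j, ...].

  1. create(c)  ⇒  F..........  {c→[0]}
  2. append(c, 3)  ⇒  FFFF.......  {c→[0, 1, 2, 3]}
  3. create(b)  ⇒  FFFFF......  {b→[4]; c→[0, 1, 2, 3]}
  4. unlink(c)  ⇒  ....F......  {b→[4]}
  5. create(d)  ⇒  F...F......  {b→[4]; d→[0]}
  6. append(d, 3)  ⇒  FFFFF......  {b→[4]; d→[0, 1, 2, 3]}
  7. create(a)  ⇒  FFFFFF.....  {a→[5]; b→[4]; d→[0, 1, 2, 3]}
  8. truncate(d, 3)  ⇒  FFF.FF.....  {a→[5]; b→[4]; d→[0, 1, 2]}

blocks(d) = [0, 1, 2]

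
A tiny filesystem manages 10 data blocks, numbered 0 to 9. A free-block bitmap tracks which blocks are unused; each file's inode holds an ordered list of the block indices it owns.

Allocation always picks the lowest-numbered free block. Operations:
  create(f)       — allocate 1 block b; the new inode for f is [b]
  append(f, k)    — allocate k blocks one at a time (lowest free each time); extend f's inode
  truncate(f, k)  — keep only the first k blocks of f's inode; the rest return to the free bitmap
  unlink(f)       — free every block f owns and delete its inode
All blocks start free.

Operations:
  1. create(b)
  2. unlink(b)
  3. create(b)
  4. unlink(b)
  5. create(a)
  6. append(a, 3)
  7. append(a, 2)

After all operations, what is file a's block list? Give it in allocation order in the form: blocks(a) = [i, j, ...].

  1. create(b)  ⇒  F.........  {b→[0]}
  2. unlink(b)  ⇒  ..........  {}
  3. create(b)  ⇒  F.........  {b→[0]}
  4. unlink(b)  ⇒  ..........  {}
  5. create(a)  ⇒  F.........  {a→[0]}
  6. append(a, 3)  ⇒  FFFF......  {a→[0, 1, 2, 3]}
  7. append(a, 2)  ⇒  FFFFFF....  {a→[0, 1, 2, 3, 4, 5]}

blocks(a) = [0, 1, 2, 3, 4, 5]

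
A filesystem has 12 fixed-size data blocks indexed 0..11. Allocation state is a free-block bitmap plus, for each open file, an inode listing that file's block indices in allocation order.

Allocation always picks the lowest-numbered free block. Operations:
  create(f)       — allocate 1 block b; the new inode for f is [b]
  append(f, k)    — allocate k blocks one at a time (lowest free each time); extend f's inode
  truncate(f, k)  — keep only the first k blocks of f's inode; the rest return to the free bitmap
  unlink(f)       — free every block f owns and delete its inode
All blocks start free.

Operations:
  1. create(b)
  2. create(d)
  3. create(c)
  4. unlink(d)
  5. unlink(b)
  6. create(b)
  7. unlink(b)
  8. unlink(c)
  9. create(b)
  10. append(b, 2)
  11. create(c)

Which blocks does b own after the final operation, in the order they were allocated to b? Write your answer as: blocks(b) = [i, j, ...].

after create(b) → b:[0]  free=[F...........]
after create(d) → b:[0], d:[1]  free=[FF..........]
after create(c) → b:[0], c:[2], d:[1]  free=[FFF.........]
after unlink(d) → b:[0], c:[2]  free=[F.F.........]
after unlink(b) → c:[2]  free=[..F.........]
after create(b) → b:[0], c:[2]  free=[F.F.........]
after unlink(b) → c:[2]  free=[..F.........]
after unlink(c) →   free=[............]
after create(b) → b:[0]  free=[F...........]
after append(b, 2) → b:[0, 1, 2]  free=[FFF.........]
after create(c) → b:[0, 1, 2], c:[3]  free=[FFFF........]

blocks(b) = [0, 1, 2]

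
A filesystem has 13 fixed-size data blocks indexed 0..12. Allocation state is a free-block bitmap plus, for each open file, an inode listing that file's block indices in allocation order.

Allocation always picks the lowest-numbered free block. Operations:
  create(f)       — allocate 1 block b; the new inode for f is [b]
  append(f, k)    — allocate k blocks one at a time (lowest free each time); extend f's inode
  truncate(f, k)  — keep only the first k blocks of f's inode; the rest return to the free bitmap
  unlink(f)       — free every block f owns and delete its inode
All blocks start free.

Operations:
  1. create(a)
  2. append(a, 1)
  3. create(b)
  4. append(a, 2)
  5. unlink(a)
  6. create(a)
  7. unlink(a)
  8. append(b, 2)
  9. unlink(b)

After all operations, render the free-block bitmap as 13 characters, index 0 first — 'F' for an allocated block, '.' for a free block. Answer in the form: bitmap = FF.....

bitmap = .............

create(a): bitmap=F............ | a=[0]
append(a, 1): bitmap=FF........... | a=[0, 1]
create(b): bitmap=FFF.......... | a=[0, 1] b=[2]
append(a, 2): bitmap=FFFFF........ | a=[0, 1, 3, 4] b=[2]
unlink(a): bitmap=..F.......... | b=[2]
create(a): bitmap=F.F.......... | a=[0] b=[2]
unlink(a): bitmap=..F.......... | b=[2]
append(b, 2): bitmap=FFF.......... | b=[2, 0, 1]
unlink(b): bitmap=............. | 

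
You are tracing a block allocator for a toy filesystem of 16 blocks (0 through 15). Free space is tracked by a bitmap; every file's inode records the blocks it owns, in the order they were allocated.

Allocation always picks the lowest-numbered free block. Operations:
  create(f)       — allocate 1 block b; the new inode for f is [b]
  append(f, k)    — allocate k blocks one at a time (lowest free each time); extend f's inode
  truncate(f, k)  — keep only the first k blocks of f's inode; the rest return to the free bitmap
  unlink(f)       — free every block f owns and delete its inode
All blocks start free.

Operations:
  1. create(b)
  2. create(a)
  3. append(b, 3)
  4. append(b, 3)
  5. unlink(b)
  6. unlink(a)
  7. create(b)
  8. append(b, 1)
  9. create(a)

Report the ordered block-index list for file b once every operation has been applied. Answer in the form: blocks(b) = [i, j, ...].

after create(b) → b:[0]  free=[F...............]
after create(a) → a:[1], b:[0]  free=[FF..............]
after append(b, 3) → a:[1], b:[0, 2, 3, 4]  free=[FFFFF...........]
after append(b, 3) → a:[1], b:[0, 2, 3, 4, 5, 6, 7]  free=[FFFFFFFF........]
after unlink(b) → a:[1]  free=[.F..............]
after unlink(a) →   free=[................]
after create(b) → b:[0]  free=[F...............]
after append(b, 1) → b:[0, 1]  free=[FF..............]
after create(a) → a:[2], b:[0, 1]  free=[FFF.............]

blocks(b) = [0, 1]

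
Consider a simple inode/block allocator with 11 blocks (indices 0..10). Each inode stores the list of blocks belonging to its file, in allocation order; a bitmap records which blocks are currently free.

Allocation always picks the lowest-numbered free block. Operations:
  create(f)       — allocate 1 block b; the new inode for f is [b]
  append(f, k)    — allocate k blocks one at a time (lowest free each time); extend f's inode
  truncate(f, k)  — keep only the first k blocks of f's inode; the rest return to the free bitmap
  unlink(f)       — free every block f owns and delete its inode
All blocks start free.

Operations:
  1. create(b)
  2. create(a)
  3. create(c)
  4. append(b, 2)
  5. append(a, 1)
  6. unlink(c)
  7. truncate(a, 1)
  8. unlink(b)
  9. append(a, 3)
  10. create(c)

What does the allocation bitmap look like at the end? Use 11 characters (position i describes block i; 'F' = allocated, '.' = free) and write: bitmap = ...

after create(b) → b:[0]  free=[F..........]
after create(a) → a:[1], b:[0]  free=[FF.........]
after create(c) → a:[1], b:[0], c:[2]  free=[FFF........]
after append(b, 2) → a:[1], b:[0, 3, 4], c:[2]  free=[FFFFF......]
after append(a, 1) → a:[1, 5], b:[0, 3, 4], c:[2]  free=[FFFFFF.....]
after unlink(c) → a:[1, 5], b:[0, 3, 4]  free=[FF.FFF.....]
after truncate(a, 1) → a:[1], b:[0, 3, 4]  free=[FF.FF......]
after unlink(b) → a:[1]  free=[.F.........]
after append(a, 3) → a:[1, 0, 2, 3]  free=[FFFF.......]
after create(c) → a:[1, 0, 2, 3], c:[4]  free=[FFFFF......]

bitmap = FFFFF......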